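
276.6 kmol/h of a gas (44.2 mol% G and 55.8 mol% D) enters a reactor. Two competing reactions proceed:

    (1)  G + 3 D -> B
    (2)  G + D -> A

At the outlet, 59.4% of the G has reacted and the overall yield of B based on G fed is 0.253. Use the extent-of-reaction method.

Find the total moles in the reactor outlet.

Yield of B: 1ξ₁ / 122.3 = 0.253 → ξ₁ = 30.93 kmol/h.
Conversion of G: 1ξ₁ + 1ξ₂ = 0.594 × 122.3 = 72.62 → ξ₂ = 41.69 kmol/h.
Outlet amounts (n = n₀ + Σ ν·ξ):
  G: 122.3 − 1(30.93) − 1(41.69) = 49.64
  D: 154.3 − 3(30.93) − 1(41.69) = 19.86
  B: 0 + 1(30.93) = 30.93
  A: 0 + 1(41.69) = 41.69
Total out = 49.64 + 19.86 + 30.93 + 41.69 = 142.1 kmol/h.

142 kmol/h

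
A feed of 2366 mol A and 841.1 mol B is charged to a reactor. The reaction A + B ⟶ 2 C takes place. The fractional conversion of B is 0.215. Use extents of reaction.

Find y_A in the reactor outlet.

0.681

B reacted = 0.215 × 841.1 = 180.8 mol; ν_B = −1, so ξ = 180.8/1 = 180.8 mol.
Outlet amounts (n = n₀ + ν ξ):
  A: 2366 − 1(180.8) = 2185
  B: 841.1 − 1(180.8) = 660.3
  C: 0 + 2(180.8) = 361.7
Total out = 3207 mol; y_A = 2185 / 3207 = 0.6814.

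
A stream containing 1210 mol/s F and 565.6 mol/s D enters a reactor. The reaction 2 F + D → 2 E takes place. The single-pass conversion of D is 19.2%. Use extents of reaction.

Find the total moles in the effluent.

1670 mol/s

D reacted = 0.192 × 565.6 = 108.6 mol/s; ν_D = −1, so ξ = 108.6/1 = 108.6 mol/s.
Outlet amounts (n = n₀ + ν ξ):
  F: 1210 − 2(108.6) = 992.8
  D: 565.6 − 1(108.6) = 457
  E: 0 + 2(108.6) = 217.2
Total out = 992.8 + 457 + 217.2 = 1667 mol/s.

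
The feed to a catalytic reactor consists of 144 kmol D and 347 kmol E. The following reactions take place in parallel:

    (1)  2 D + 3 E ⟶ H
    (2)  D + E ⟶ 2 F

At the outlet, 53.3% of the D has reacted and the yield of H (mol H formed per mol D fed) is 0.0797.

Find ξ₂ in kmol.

ξ₂ = 53.8 kmol

Yield of H: 1ξ₁ / 144 = 0.0797 → ξ₁ = 11.48 kmol.
Conversion of D: 2ξ₁ + 1ξ₂ = 0.533 × 144 = 76.75 → ξ₂ = 53.8 kmol.
Outlet amounts (n = n₀ + Σ ν·ξ):
  D: 144 − 2(11.48) − 1(53.8) = 67.25
  E: 347 − 3(11.48) − 1(53.8) = 258.8
  H: 0 + 1(11.48) = 11.48
  F: 0 + 2(53.8) = 107.6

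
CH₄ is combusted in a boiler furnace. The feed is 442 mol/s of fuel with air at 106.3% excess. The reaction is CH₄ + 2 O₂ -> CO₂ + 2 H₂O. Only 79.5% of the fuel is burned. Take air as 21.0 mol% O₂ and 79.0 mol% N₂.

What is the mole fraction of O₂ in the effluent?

0.123

Stoichiometric O₂ = 2 × 442 = 884 mol/s; O₂ fed = 884 × 2.063 = 1824 mol/s.
N₂ fed = 1824 × 79/21 = 6861 mol/s.
Fuel reacted = 0.795 × 442 → ξ = 351.4 mol/s.
Outlet (n = n₀ + ν ξ):
  CH₄: 442 − 1(351.4) = 90.61
  O₂: 1824 − 2(351.4) = 1121
  N₂: 6861 (inert)
  CO₂: 0 + 1(351.4) = 351.4
  H₂O: 0 + 2(351.4) = 702.8
Total out = 9126 mol/s; y_O₂ = 1121 / 9126 = 0.1228.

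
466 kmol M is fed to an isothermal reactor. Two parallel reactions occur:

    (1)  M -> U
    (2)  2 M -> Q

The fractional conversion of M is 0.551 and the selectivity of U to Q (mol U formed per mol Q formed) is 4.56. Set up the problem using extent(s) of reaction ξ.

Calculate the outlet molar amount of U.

178 kmol

Conversion of M: M consumed = 0.551 × 466 = 256.8 kmol = 1ξ₁ + 2ξ₂.
Selectivity: 1ξ₁ / (1ξ₂) = 4.56 → ξ₁ = 4.56 ξ₂.
Substitute: (1·4.56 + 2) ξ₂ = 256.8 → ξ₂ = 39.14 kmol, ξ₁ = 178.5 kmol.
Outlet amounts (n = n₀ + Σ ν·ξ):
  M: 466 − 1(178.5) − 2(39.14) = 209.2
  U: 0 + 1(178.5) = 178.5
  Q: 0 + 1(39.14) = 39.14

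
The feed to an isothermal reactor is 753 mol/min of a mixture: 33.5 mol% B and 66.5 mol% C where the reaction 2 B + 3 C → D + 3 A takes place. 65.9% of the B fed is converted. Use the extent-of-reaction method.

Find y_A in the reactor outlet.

B reacted = 0.659 × 252.3 = 166.2 mol/min; ν_B = −2, so ξ = 166.2/2 = 83.12 mol/min.
Outlet amounts (n = n₀ + ν ξ):
  B: 252.3 − 2(83.12) = 86.02
  C: 500.7 − 3(83.12) = 251.4
  D: 0 + 1(83.12) = 83.12
  A: 0 + 3(83.12) = 249.4
Total out = 669.9 mol/min; y_A = 249.4 / 669.9 = 0.3722.

0.372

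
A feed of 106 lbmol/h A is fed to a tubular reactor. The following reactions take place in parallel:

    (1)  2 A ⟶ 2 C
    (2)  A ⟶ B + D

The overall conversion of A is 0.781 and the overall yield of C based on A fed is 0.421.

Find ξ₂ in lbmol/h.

Yield of C: 2ξ₁ / 106 = 0.421 → ξ₁ = 22.31 lbmol/h.
Conversion of A: 2ξ₁ + 1ξ₂ = 0.781 × 106 = 82.79 → ξ₂ = 38.16 lbmol/h.
Outlet amounts (n = n₀ + Σ ν·ξ):
  A: 106 − 2(22.31) − 1(38.16) = 23.21
  C: 0 + 2(22.31) = 44.63
  B: 0 + 1(38.16) = 38.16
  D: 0 + 1(38.16) = 38.16

ξ₂ = 38.2 lbmol/h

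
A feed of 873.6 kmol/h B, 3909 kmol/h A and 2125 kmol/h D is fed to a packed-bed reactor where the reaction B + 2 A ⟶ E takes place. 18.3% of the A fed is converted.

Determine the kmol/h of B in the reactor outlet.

A reacted = 0.183 × 3909 = 715.3 kmol/h; ν_A = −2, so ξ = 715.3/2 = 357.7 kmol/h.
Outlet amounts (n = n₀ + ν ξ):
  B: 873.6 − 1(357.7) = 515.9
  A: 3909 − 2(357.7) = 3194
  E: 0 + 1(357.7) = 357.7
  D: 2125 (inert)

516 kmol/h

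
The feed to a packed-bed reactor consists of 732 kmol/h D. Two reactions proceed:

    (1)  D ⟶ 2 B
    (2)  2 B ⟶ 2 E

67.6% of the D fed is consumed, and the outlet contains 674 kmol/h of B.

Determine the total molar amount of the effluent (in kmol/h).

1230 kmol/h

Conversion of D: D consumed = 1ξ₁ = 0.676 × 732 → ξ₁ = 494.8 kmol/h.
B balance: n_B = 0 + 2ξ₁ − 2ξ₂ = 674 → ξ₂ = (2·494.8 − 674)/2 = 157.8 kmol/h.
Outlet amounts (n = n₀ + Σ ν·ξ):
  D: 732 − 1(494.8) = 237.2
  B: 0 + 2(494.8) − 2(157.8) = 674
  E: 0 + 2(157.8) = 315.7
Total out = 237.2 + 674 + 315.7 = 1227 kmol/h.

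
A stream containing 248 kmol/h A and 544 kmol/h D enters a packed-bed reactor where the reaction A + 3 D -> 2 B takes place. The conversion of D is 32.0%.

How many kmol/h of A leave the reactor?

D reacted = 0.32 × 544 = 174.1 kmol/h; ν_D = −3, so ξ = 174.1/3 = 58.03 kmol/h.
Outlet amounts (n = n₀ + ν ξ):
  A: 248 − 1(58.03) = 190
  D: 544 − 3(58.03) = 369.9
  B: 0 + 2(58.03) = 116.1

190 kmol/h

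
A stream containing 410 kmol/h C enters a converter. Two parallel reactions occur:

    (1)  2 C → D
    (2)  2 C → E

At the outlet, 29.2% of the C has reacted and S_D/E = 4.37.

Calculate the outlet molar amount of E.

Conversion of C: C consumed = 0.292 × 410 = 119.7 kmol/h = 2ξ₁ + 2ξ₂.
Selectivity: 1ξ₁ / (1ξ₂) = 4.37 → ξ₁ = 4.37 ξ₂.
Substitute: (2·4.37 + 2) ξ₂ = 119.7 → ξ₂ = 11.15 kmol/h, ξ₁ = 48.71 kmol/h.
Outlet amounts (n = n₀ + Σ ν·ξ):
  C: 410 − 2(48.71) − 2(11.15) = 290.3
  D: 0 + 1(48.71) = 48.71
  E: 0 + 1(11.15) = 11.15

11.1 kmol/h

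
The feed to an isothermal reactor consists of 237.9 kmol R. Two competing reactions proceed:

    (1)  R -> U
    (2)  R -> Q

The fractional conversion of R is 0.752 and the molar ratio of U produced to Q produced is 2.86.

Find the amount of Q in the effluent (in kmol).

Conversion of R: R consumed = 0.752 × 237.9 = 178.9 kmol = 1ξ₁ + 1ξ₂.
Selectivity: 1ξ₁ / (1ξ₂) = 2.86 → ξ₁ = 2.86 ξ₂.
Substitute: (1·2.86 + 1) ξ₂ = 178.9 → ξ₂ = 46.35 kmol, ξ₁ = 132.6 kmol.
Outlet amounts (n = n₀ + Σ ν·ξ):
  R: 237.9 − 1(132.6) − 1(46.35) = 59
  U: 0 + 1(132.6) = 132.6
  Q: 0 + 1(46.35) = 46.35

46.3 kmol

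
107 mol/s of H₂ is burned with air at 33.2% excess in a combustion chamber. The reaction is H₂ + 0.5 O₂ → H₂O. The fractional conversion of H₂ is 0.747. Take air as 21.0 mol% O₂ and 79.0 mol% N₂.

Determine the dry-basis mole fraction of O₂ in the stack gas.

Stoichiometric O₂ = 0.5 × 107 = 53.5 mol/s; O₂ fed = 53.5 × 1.332 = 71.26 mol/s.
N₂ fed = 71.26 × 79/21 = 268.1 mol/s.
Fuel reacted = 0.747 × 107 → ξ = 79.93 mol/s.
Outlet (n = n₀ + ν ξ):
  H₂: 107 − 1(79.93) = 27.07
  O₂: 71.26 − 0.5(79.93) = 31.3
  N₂: 268.1 (inert)
  H₂O: 0 + 1(79.93) = 79.93
Dry total = 326.4 mol/s; y_O₂ (dry) = 31.3 / 326.4 = 0.09587.

0.0959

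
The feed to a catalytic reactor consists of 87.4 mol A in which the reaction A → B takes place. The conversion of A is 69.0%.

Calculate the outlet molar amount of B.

A reacted = 0.69 × 87.4 = 60.31 mol; ν_A = −1, so ξ = 60.31/1 = 60.31 mol.
Outlet amounts (n = n₀ + ν ξ):
  A: 87.4 − 1(60.31) = 27.09
  B: 0 + 1(60.31) = 60.31

60.3 mol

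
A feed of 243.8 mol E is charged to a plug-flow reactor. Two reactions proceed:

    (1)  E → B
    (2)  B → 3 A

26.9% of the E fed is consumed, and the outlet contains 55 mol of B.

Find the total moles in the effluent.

Conversion of E: E consumed = 1ξ₁ = 0.269 × 243.8 → ξ₁ = 65.58 mol.
B balance: n_B = 0 + 1ξ₁ − 1ξ₂ = 55 → ξ₂ = (1·65.58 − 55)/1 = 10.58 mol.
Outlet amounts (n = n₀ + Σ ν·ξ):
  E: 243.8 − 1(65.58) = 178.2
  B: 0 + 1(65.58) − 1(10.58) = 55
  A: 0 + 3(10.58) = 31.75
Total out = 178.2 + 55 + 31.75 = 265 mol.

265 mol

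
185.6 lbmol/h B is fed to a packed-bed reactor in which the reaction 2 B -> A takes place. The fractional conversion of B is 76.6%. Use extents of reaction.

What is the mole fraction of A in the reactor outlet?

B reacted = 0.766 × 185.6 = 142.2 lbmol/h; ν_B = −2, so ξ = 142.2/2 = 71.08 lbmol/h.
Outlet amounts (n = n₀ + ν ξ):
  B: 185.6 − 2(71.08) = 43.43
  A: 0 + 1(71.08) = 71.08
Total out = 114.5 lbmol/h; y_A = 71.08 / 114.5 = 0.6207.

0.621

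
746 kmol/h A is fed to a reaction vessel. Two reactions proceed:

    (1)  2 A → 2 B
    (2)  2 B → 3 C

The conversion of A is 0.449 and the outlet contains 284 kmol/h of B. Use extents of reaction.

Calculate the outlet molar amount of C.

Conversion of A: A consumed = 2ξ₁ = 0.449 × 746 → ξ₁ = 167.5 kmol/h.
B balance: n_B = 0 + 2ξ₁ − 2ξ₂ = 284 → ξ₂ = (2·167.5 − 284)/2 = 25.48 kmol/h.
Outlet amounts (n = n₀ + Σ ν·ξ):
  A: 746 − 2(167.5) = 411
  B: 0 + 2(167.5) − 2(25.48) = 284
  C: 0 + 3(25.48) = 76.43

76.4 kmol/h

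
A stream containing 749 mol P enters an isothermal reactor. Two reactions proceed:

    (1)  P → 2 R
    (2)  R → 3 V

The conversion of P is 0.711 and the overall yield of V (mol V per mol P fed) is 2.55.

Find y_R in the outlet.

Conversion of P: P consumed = 1ξ₁ = 0.711 × 749 → ξ₁ = 532.5 mol.
Yield of V: 3ξ₂ / 749 = 2.55 → ξ₂ = 636.6 mol.
Outlet amounts (n = n₀ + Σ ν·ξ):
  P: 749 − 1(532.5) = 216.5
  R: 0 + 2(532.5) − 1(636.6) = 428.4
  V: 0 + 3(636.6) = 1910
Total out = 2555 mol; y_R = 428.4 / 2555 = 0.1677.

0.168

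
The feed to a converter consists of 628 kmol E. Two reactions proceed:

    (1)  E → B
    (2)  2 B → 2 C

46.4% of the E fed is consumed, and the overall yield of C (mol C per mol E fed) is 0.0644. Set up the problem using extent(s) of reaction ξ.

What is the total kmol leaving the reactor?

Conversion of E: E consumed = 1ξ₁ = 0.464 × 628 → ξ₁ = 291.4 kmol.
Yield of C: 2ξ₂ / 628 = 0.0644 → ξ₂ = 20.22 kmol.
Outlet amounts (n = n₀ + Σ ν·ξ):
  E: 628 − 1(291.4) = 336.6
  B: 0 + 1(291.4) − 2(20.22) = 250.9
  C: 0 + 2(20.22) = 40.44
Total out = 336.6 + 250.9 + 40.44 = 628 kmol.

628 kmol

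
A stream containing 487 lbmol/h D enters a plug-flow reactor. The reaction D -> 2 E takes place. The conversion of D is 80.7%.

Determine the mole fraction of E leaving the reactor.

0.893

D reacted = 0.807 × 487 = 393 lbmol/h; ν_D = −1, so ξ = 393/1 = 393 lbmol/h.
Outlet amounts (n = n₀ + ν ξ):
  D: 487 − 1(393) = 93.99
  E: 0 + 2(393) = 786
Total out = 880 lbmol/h; y_E = 786 / 880 = 0.8932.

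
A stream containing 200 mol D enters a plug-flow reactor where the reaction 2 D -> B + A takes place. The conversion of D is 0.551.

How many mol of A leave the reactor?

55.1 mol

D reacted = 0.551 × 200 = 110.2 mol; ν_D = −2, so ξ = 110.2/2 = 55.1 mol.
Outlet amounts (n = n₀ + ν ξ):
  D: 200 − 2(55.1) = 89.8
  B: 0 + 1(55.1) = 55.1
  A: 0 + 1(55.1) = 55.1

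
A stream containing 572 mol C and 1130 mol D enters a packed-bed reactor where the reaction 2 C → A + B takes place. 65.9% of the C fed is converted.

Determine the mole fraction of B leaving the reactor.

C reacted = 0.659 × 572 = 376.9 mol; ν_C = −2, so ξ = 376.9/2 = 188.5 mol.
Outlet amounts (n = n₀ + ν ξ):
  C: 572 − 2(188.5) = 195.1
  A: 0 + 1(188.5) = 188.5
  B: 0 + 1(188.5) = 188.5
  D: 1130 (inert)
Total out = 1702 mol; y_B = 188.5 / 1702 = 0.1107.

0.111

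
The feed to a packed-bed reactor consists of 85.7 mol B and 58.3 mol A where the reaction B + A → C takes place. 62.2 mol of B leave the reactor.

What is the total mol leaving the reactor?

120 mol

For B: n = n₀ − 1ξ → 62.2 = 85.7 − 1ξ, giving ξ = 23.5 mol.
Outlet amounts (n = n₀ + ν ξ):
  B: 85.7 − 1(23.5) = 62.2
  A: 58.3 − 1(23.5) = 34.8
  C: 0 + 1(23.5) = 23.5
Total out = 62.2 + 34.8 + 23.5 = 120.5 mol.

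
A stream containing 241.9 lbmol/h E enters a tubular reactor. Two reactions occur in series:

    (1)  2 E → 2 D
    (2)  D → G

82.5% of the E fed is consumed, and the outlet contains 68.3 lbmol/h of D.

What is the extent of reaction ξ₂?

ξ₂ = 131 lbmol/h

Conversion of E: E consumed = 2ξ₁ = 0.825 × 241.9 → ξ₁ = 99.78 lbmol/h.
D balance: n_D = 0 + 2ξ₁ − 1ξ₂ = 68.3 → ξ₂ = (2·99.78 − 68.3)/1 = 131.3 lbmol/h.
Outlet amounts (n = n₀ + Σ ν·ξ):
  E: 241.9 − 2(99.78) = 42.33
  D: 0 + 2(99.78) − 1(131.3) = 68.3
  G: 0 + 1(131.3) = 131.3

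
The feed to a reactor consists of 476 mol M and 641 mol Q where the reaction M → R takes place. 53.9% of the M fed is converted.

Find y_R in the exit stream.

M reacted = 0.539 × 476 = 256.6 mol; ν_M = −1, so ξ = 256.6/1 = 256.6 mol.
Outlet amounts (n = n₀ + ν ξ):
  M: 476 − 1(256.6) = 219.4
  R: 0 + 1(256.6) = 256.6
  Q: 641 (inert)
Total out = 1117 mol; y_R = 256.6 / 1117 = 0.2297.

0.23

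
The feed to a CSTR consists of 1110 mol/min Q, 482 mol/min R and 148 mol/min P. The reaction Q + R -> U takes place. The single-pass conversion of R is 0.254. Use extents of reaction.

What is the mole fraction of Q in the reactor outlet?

R reacted = 0.254 × 482 = 122.4 mol/min; ν_R = −1, so ξ = 122.4/1 = 122.4 mol/min.
Outlet amounts (n = n₀ + ν ξ):
  Q: 1110 − 1(122.4) = 987.6
  R: 482 − 1(122.4) = 359.6
  U: 0 + 1(122.4) = 122.4
  P: 148 (inert)
Total out = 1618 mol/min; y_Q = 987.6 / 1618 = 0.6105.

0.611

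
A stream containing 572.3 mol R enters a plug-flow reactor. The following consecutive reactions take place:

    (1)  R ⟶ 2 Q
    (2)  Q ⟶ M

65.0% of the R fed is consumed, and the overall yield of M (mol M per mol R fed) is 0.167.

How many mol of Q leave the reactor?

648 mol

Conversion of R: R consumed = 1ξ₁ = 0.65 × 572.3 → ξ₁ = 372 mol.
Yield of M: 1ξ₂ / 572.3 = 0.167 → ξ₂ = 95.57 mol.
Outlet amounts (n = n₀ + Σ ν·ξ):
  R: 572.3 − 1(372) = 200.3
  Q: 0 + 2(372) − 1(95.57) = 648.4
  M: 0 + 1(95.57) = 95.57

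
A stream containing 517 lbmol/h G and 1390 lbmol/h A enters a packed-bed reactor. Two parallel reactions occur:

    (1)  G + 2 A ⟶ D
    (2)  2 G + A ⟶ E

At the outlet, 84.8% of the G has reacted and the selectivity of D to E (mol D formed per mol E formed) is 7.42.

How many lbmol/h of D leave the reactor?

345 lbmol/h

Conversion of G: G consumed = 0.848 × 517 = 438.4 lbmol/h = 1ξ₁ + 2ξ₂.
Selectivity: 1ξ₁ / (1ξ₂) = 7.42 → ξ₁ = 7.42 ξ₂.
Substitute: (1·7.42 + 2) ξ₂ = 438.4 → ξ₂ = 46.54 lbmol/h, ξ₁ = 345.3 lbmol/h.
Outlet amounts (n = n₀ + Σ ν·ξ):
  G: 517 − 1(345.3) − 2(46.54) = 78.58
  A: 1390 − 2(345.3) − 1(46.54) = 652.8
  D: 0 + 1(345.3) = 345.3
  E: 0 + 1(46.54) = 46.54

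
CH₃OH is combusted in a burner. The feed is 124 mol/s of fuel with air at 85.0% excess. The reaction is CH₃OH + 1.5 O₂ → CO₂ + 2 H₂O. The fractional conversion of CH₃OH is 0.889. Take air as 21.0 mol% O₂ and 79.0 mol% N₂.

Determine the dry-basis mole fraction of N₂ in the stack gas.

Stoichiometric O₂ = 1.5 × 124 = 186 mol/s; O₂ fed = 186 × 1.850 = 344.1 mol/s.
N₂ fed = 344.1 × 79/21 = 1294 mol/s.
Fuel reacted = 0.889 × 124 → ξ = 110.2 mol/s.
Outlet (n = n₀ + ν ξ):
  CH₃OH: 124 − 1(110.2) = 13.76
  O₂: 344.1 − 1.5(110.2) = 178.7
  N₂: 1294 (inert)
  CO₂: 0 + 1(110.2) = 110.2
  H₂O: 0 + 2(110.2) = 220.5
Dry total = 1597 mol/s; y_N₂ (dry) = 1294 / 1597 = 0.8105.

0.81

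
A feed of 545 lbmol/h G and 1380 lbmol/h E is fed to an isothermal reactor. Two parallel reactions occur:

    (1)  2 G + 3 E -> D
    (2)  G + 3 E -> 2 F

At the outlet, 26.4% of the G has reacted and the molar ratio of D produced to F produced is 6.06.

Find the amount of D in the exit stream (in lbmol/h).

Conversion of G: G consumed = 0.264 × 545 = 143.9 lbmol/h = 2ξ₁ + 1ξ₂.
Selectivity: 1ξ₁ / (2ξ₂) = 6.06 → ξ₁ = 12.12 ξ₂.
Substitute: (2·12.12 + 1) ξ₂ = 143.9 → ξ₂ = 5.7 lbmol/h, ξ₁ = 69.09 lbmol/h.
Outlet amounts (n = n₀ + Σ ν·ξ):
  G: 545 − 2(69.09) − 1(5.7) = 401.1
  E: 1380 − 3(69.09) − 3(5.7) = 1156
  D: 0 + 1(69.09) = 69.09
  F: 0 + 2(5.7) = 11.4

69.1 lbmol/h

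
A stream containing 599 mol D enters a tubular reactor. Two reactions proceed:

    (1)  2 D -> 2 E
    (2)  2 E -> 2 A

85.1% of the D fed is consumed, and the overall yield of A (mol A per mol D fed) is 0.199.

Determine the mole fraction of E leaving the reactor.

0.652

Conversion of D: D consumed = 2ξ₁ = 0.851 × 599 → ξ₁ = 254.9 mol.
Yield of A: 2ξ₂ / 599 = 0.199 → ξ₂ = 59.6 mol.
Outlet amounts (n = n₀ + Σ ν·ξ):
  D: 599 − 2(254.9) = 89.25
  E: 0 + 2(254.9) − 2(59.6) = 390.5
  A: 0 + 2(59.6) = 119.2
Total out = 599 mol; y_E = 390.5 / 599 = 0.652.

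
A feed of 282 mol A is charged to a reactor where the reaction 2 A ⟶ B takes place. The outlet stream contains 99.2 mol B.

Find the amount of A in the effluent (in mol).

For B: n = n₀ + 1ξ → 99.2 = 0 + 1ξ, giving ξ = 99.2 mol.
Outlet amounts (n = n₀ + ν ξ):
  A: 282 − 2(99.2) = 83.6
  B: 0 + 1(99.2) = 99.2

83.6 mol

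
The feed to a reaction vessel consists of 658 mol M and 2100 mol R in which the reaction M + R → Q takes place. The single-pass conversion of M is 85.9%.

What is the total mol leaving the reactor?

M reacted = 0.859 × 658 = 565.2 mol; ν_M = −1, so ξ = 565.2/1 = 565.2 mol.
Outlet amounts (n = n₀ + ν ξ):
  M: 658 − 1(565.2) = 92.78
  R: 2100 − 1(565.2) = 1535
  Q: 0 + 1(565.2) = 565.2
Total out = 92.78 + 1535 + 565.2 = 2193 mol.

2190 mol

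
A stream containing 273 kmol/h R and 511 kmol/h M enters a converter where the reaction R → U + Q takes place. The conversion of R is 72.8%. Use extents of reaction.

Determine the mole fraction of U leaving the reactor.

0.202

R reacted = 0.728 × 273 = 198.7 kmol/h; ν_R = −1, so ξ = 198.7/1 = 198.7 kmol/h.
Outlet amounts (n = n₀ + ν ξ):
  R: 273 − 1(198.7) = 74.26
  U: 0 + 1(198.7) = 198.7
  Q: 0 + 1(198.7) = 198.7
  M: 511 (inert)
Total out = 982.7 kmol/h; y_U = 198.7 / 982.7 = 0.2022.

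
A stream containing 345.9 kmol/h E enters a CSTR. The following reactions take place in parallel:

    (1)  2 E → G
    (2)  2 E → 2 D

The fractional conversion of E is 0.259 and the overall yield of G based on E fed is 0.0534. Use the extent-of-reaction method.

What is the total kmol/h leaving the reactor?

327 kmol/h

Yield of G: 1ξ₁ / 345.9 = 0.0534 → ξ₁ = 18.47 kmol/h.
Conversion of E: 2ξ₁ + 2ξ₂ = 0.259 × 345.9 = 89.59 → ξ₂ = 26.32 kmol/h.
Outlet amounts (n = n₀ + Σ ν·ξ):
  E: 345.9 − 2(18.47) − 2(26.32) = 256.3
  G: 0 + 1(18.47) = 18.47
  D: 0 + 2(26.32) = 52.65
Total out = 256.3 + 18.47 + 52.65 = 327.4 kmol/h.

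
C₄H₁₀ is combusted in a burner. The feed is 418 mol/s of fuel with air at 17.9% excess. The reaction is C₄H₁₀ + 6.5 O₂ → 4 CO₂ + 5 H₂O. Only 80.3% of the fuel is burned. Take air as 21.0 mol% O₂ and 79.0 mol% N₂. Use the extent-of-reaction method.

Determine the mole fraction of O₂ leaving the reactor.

0.0632

Stoichiometric O₂ = 6.5 × 418 = 2717 mol/s; O₂ fed = 2717 × 1.179 = 3203 mol/s.
N₂ fed = 3203 × 79/21 = 12050 mol/s.
Fuel reacted = 0.803 × 418 → ξ = 335.7 mol/s.
Outlet (n = n₀ + ν ξ):
  C₄H₁₀: 418 − 1(335.7) = 82.35
  O₂: 3203 − 6.5(335.7) = 1022
  N₂: 12050 (inert)
  CO₂: 0 + 4(335.7) = 1343
  H₂O: 0 + 5(335.7) = 1678
Total out = 16180 mol/s; y_O₂ = 1022 / 16180 = 0.06316.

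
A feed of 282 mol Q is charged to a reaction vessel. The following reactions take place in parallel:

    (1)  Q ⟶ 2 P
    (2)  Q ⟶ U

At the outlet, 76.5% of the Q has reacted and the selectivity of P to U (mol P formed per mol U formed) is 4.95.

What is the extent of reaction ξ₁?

ξ₁ = 154 mol

Conversion of Q: Q consumed = 0.765 × 282 = 215.7 mol = 1ξ₁ + 1ξ₂.
Selectivity: 2ξ₁ / (1ξ₂) = 4.95 → ξ₁ = 2.475 ξ₂.
Substitute: (1·2.475 + 1) ξ₂ = 215.7 → ξ₂ = 62.08 mol, ξ₁ = 153.6 mol.
Outlet amounts (n = n₀ + Σ ν·ξ):
  Q: 282 − 1(153.6) − 1(62.08) = 66.27
  P: 0 + 2(153.6) = 307.3
  U: 0 + 1(62.08) = 62.08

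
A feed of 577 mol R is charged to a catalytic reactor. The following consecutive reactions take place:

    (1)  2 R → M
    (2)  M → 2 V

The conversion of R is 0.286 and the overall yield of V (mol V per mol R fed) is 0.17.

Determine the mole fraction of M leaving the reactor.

Conversion of R: R consumed = 2ξ₁ = 0.286 × 577 → ξ₁ = 82.51 mol.
Yield of V: 2ξ₂ / 577 = 0.17 → ξ₂ = 49.05 mol.
Outlet amounts (n = n₀ + Σ ν·ξ):
  R: 577 − 2(82.51) = 412
  M: 0 + 1(82.51) − 1(49.05) = 33.47
  V: 0 + 2(49.05) = 98.09
Total out = 543.5 mol; y_M = 33.47 / 543.5 = 0.06157.

0.0616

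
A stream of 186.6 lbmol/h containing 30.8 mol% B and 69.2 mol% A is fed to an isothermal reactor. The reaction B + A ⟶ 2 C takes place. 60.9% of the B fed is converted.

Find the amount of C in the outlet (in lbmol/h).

B reacted = 0.609 × 57.47 = 35 lbmol/h; ν_B = −1, so ξ = 35/1 = 35 lbmol/h.
Outlet amounts (n = n₀ + ν ξ):
  B: 57.47 − 1(35) = 22.47
  A: 129.1 − 1(35) = 94.13
  C: 0 + 2(35) = 70

70 lbmol/h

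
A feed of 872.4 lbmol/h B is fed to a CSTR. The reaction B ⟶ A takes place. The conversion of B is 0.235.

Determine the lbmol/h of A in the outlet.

205 lbmol/h

B reacted = 0.235 × 872.4 = 205 lbmol/h; ν_B = −1, so ξ = 205/1 = 205 lbmol/h.
Outlet amounts (n = n₀ + ν ξ):
  B: 872.4 − 1(205) = 667.4
  A: 0 + 1(205) = 205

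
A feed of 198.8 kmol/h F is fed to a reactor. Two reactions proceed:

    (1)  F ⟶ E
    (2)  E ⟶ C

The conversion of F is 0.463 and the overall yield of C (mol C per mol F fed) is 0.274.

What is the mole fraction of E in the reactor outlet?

Conversion of F: F consumed = 1ξ₁ = 0.463 × 198.8 → ξ₁ = 92.04 kmol/h.
Yield of C: 1ξ₂ / 198.8 = 0.274 → ξ₂ = 54.47 kmol/h.
Outlet amounts (n = n₀ + Σ ν·ξ):
  F: 198.8 − 1(92.04) = 106.8
  E: 0 + 1(92.04) − 1(54.47) = 37.57
  C: 0 + 1(54.47) = 54.47
Total out = 198.8 kmol/h; y_E = 37.57 / 198.8 = 0.189.

0.189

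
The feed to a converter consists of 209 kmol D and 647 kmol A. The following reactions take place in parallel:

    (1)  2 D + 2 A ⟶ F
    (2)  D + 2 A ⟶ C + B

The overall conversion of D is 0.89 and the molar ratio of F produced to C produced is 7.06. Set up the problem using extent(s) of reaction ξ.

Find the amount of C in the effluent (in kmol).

Conversion of D: D consumed = 0.89 × 209 = 186 kmol = 2ξ₁ + 1ξ₂.
Selectivity: 1ξ₁ / (1ξ₂) = 7.06 → ξ₁ = 7.06 ξ₂.
Substitute: (2·7.06 + 1) ξ₂ = 186 → ξ₂ = 12.3 kmol, ξ₁ = 86.85 kmol.
Outlet amounts (n = n₀ + Σ ν·ξ):
  D: 209 − 2(86.85) − 1(12.3) = 22.99
  A: 647 − 2(86.85) − 2(12.3) = 448.7
  F: 0 + 1(86.85) = 86.85
  C: 0 + 1(12.3) = 12.3
  B: 0 + 1(12.3) = 12.3

12.3 kmol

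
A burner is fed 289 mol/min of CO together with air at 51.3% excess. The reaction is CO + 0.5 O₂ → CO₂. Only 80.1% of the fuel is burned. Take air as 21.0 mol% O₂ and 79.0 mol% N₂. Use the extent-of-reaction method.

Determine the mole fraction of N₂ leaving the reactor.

0.677

Stoichiometric O₂ = 0.5 × 289 = 144.5 mol/min; O₂ fed = 144.5 × 1.513 = 218.6 mol/min.
N₂ fed = 218.6 × 79/21 = 822.5 mol/min.
Fuel reacted = 0.801 × 289 → ξ = 231.5 mol/min.
Outlet (n = n₀ + ν ξ):
  CO: 289 − 1(231.5) = 57.51
  O₂: 218.6 − 0.5(231.5) = 102.9
  N₂: 822.5 (inert)
  CO₂: 0 + 1(231.5) = 231.5
Total out = 1214 mol/min; y_N₂ = 822.5 / 1214 = 0.6773.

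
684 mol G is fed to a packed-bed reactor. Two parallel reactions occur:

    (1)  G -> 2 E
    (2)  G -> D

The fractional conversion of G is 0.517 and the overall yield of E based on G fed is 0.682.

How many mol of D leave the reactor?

120 mol

Yield of E: 2ξ₁ / 684 = 0.682 → ξ₁ = 233.2 mol.
Conversion of G: 1ξ₁ + 1ξ₂ = 0.517 × 684 = 353.6 → ξ₂ = 120.4 mol.
Outlet amounts (n = n₀ + Σ ν·ξ):
  G: 684 − 1(233.2) − 1(120.4) = 330.4
  E: 0 + 2(233.2) = 466.5
  D: 0 + 1(120.4) = 120.4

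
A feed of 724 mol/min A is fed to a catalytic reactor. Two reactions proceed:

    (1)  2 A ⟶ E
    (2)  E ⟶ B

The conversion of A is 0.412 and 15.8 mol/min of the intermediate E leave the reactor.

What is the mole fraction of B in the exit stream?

0.232

Conversion of A: A consumed = 2ξ₁ = 0.412 × 724 → ξ₁ = 149.1 mol/min.
E balance: n_E = 0 + 1ξ₁ − 1ξ₂ = 15.8 → ξ₂ = (1·149.1 − 15.8)/1 = 133.3 mol/min.
Outlet amounts (n = n₀ + Σ ν·ξ):
  A: 724 − 2(149.1) = 425.7
  E: 0 + 1(149.1) − 1(133.3) = 15.8
  B: 0 + 1(133.3) = 133.3
Total out = 574.9 mol/min; y_B = 133.3 / 574.9 = 0.232.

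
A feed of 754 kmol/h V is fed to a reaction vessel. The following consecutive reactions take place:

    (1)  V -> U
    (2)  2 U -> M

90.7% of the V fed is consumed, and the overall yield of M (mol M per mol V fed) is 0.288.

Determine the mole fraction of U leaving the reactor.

Conversion of V: V consumed = 1ξ₁ = 0.907 × 754 → ξ₁ = 683.9 kmol/h.
Yield of M: 1ξ₂ / 754 = 0.288 → ξ₂ = 217.2 kmol/h.
Outlet amounts (n = n₀ + Σ ν·ξ):
  V: 754 − 1(683.9) = 70.12
  U: 0 + 1(683.9) − 2(217.2) = 249.6
  M: 0 + 1(217.2) = 217.2
Total out = 536.8 kmol/h; y_U = 249.6 / 536.8 = 0.4649.

0.465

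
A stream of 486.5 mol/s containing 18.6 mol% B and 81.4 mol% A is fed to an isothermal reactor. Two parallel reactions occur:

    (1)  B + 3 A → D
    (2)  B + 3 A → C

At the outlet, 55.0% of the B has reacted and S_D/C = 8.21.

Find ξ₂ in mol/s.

ξ₂ = 5.4 mol/s

Conversion of B: B consumed = 0.55 × 90.49 = 49.77 mol/s = 1ξ₁ + 1ξ₂.
Selectivity: 1ξ₁ / (1ξ₂) = 8.21 → ξ₁ = 8.21 ξ₂.
Substitute: (1·8.21 + 1) ξ₂ = 49.77 → ξ₂ = 5.404 mol/s, ξ₁ = 44.37 mol/s.
Outlet amounts (n = n₀ + Σ ν·ξ):
  B: 90.49 − 1(44.37) − 1(5.404) = 40.72
  A: 396 − 3(44.37) − 3(5.404) = 246.7
  D: 0 + 1(44.37) = 44.37
  C: 0 + 1(5.404) = 5.404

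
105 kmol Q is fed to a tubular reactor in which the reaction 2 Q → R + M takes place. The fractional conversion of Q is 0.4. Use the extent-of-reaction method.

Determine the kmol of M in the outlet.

Q reacted = 0.4 × 105 = 42 kmol; ν_Q = −2, so ξ = 42/2 = 21 kmol.
Outlet amounts (n = n₀ + ν ξ):
  Q: 105 − 2(21) = 63
  R: 0 + 1(21) = 21
  M: 0 + 1(21) = 21

21 kmol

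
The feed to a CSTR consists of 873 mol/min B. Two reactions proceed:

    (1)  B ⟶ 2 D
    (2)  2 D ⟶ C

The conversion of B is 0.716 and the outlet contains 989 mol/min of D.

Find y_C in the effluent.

Conversion of B: B consumed = 1ξ₁ = 0.716 × 873 → ξ₁ = 625.1 mol/min.
D balance: n_D = 0 + 2ξ₁ − 2ξ₂ = 989 → ξ₂ = (2·625.1 − 989)/2 = 130.6 mol/min.
Outlet amounts (n = n₀ + Σ ν·ξ):
  B: 873 − 1(625.1) = 247.9
  D: 0 + 2(625.1) − 2(130.6) = 989
  C: 0 + 1(130.6) = 130.6
Total out = 1368 mol/min; y_C = 130.6 / 1368 = 0.09548.

0.0955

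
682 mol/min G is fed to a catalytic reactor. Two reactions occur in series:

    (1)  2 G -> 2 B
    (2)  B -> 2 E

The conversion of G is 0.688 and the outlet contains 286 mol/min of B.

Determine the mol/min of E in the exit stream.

Conversion of G: G consumed = 2ξ₁ = 0.688 × 682 → ξ₁ = 234.6 mol/min.
B balance: n_B = 0 + 2ξ₁ − 1ξ₂ = 286 → ξ₂ = (2·234.6 − 286)/1 = 183.2 mol/min.
Outlet amounts (n = n₀ + Σ ν·ξ):
  G: 682 − 2(234.6) = 212.8
  B: 0 + 2(234.6) − 1(183.2) = 286
  E: 0 + 2(183.2) = 366.4

366 mol/min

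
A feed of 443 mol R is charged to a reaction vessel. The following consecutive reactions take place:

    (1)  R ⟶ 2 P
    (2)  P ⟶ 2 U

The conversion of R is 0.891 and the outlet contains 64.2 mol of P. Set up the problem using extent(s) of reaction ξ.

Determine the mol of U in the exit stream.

Conversion of R: R consumed = 1ξ₁ = 0.891 × 443 → ξ₁ = 394.7 mol.
P balance: n_P = 0 + 2ξ₁ − 1ξ₂ = 64.2 → ξ₂ = (2·394.7 − 64.2)/1 = 725.2 mol.
Outlet amounts (n = n₀ + Σ ν·ξ):
  R: 443 − 1(394.7) = 48.29
  P: 0 + 2(394.7) − 1(725.2) = 64.2
  U: 0 + 2(725.2) = 1450

1450 mol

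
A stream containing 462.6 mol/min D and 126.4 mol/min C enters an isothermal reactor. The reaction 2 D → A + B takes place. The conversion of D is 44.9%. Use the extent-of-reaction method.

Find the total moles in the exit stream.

D reacted = 0.449 × 462.6 = 207.7 mol/min; ν_D = −2, so ξ = 207.7/2 = 103.9 mol/min.
Outlet amounts (n = n₀ + ν ξ):
  D: 462.6 − 2(103.9) = 254.9
  A: 0 + 1(103.9) = 103.9
  B: 0 + 1(103.9) = 103.9
  C: 126.4 (inert)
Total out = 254.9 + 103.9 + 103.9 + 126.4 = 589 mol/min.

589 mol/min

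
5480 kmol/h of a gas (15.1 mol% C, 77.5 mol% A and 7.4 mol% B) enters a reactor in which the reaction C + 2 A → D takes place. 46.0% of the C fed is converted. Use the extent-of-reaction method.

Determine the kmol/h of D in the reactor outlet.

381 kmol/h

C reacted = 0.46 × 827.5 = 380.6 kmol/h; ν_C = −1, so ξ = 380.6/1 = 380.6 kmol/h.
Outlet amounts (n = n₀ + ν ξ):
  C: 827.5 − 1(380.6) = 446.8
  A: 4247 − 2(380.6) = 3486
  D: 0 + 1(380.6) = 380.6
  B: 405.5 (inert)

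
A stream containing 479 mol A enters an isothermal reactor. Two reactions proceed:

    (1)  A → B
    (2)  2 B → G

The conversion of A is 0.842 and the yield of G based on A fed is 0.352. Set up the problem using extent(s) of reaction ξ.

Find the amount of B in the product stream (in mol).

66.1 mol

Conversion of A: A consumed = 1ξ₁ = 0.842 × 479 → ξ₁ = 403.3 mol.
Yield of G: 1ξ₂ / 479 = 0.352 → ξ₂ = 168.6 mol.
Outlet amounts (n = n₀ + Σ ν·ξ):
  A: 479 − 1(403.3) = 75.68
  B: 0 + 1(403.3) − 2(168.6) = 66.1
  G: 0 + 1(168.6) = 168.6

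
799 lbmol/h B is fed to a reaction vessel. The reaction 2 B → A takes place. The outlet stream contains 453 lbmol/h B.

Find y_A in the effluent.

0.276

For B: n = n₀ − 2ξ → 453 = 799 − 2ξ, giving ξ = 173 lbmol/h.
Outlet amounts (n = n₀ + ν ξ):
  B: 799 − 2(173) = 453
  A: 0 + 1(173) = 173
Total out = 626 lbmol/h; y_A = 173 / 626 = 0.2764.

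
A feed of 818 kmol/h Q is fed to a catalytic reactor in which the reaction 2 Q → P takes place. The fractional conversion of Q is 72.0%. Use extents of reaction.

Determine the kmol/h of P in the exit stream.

Q reacted = 0.72 × 818 = 589 kmol/h; ν_Q = −2, so ξ = 589/2 = 294.5 kmol/h.
Outlet amounts (n = n₀ + ν ξ):
  Q: 818 − 2(294.5) = 229
  P: 0 + 1(294.5) = 294.5

294 kmol/h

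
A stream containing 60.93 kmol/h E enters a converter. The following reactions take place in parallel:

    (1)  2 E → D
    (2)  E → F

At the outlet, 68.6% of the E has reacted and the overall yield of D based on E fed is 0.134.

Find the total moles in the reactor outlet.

52.8 kmol/h

Yield of D: 1ξ₁ / 60.93 = 0.134 → ξ₁ = 8.165 kmol/h.
Conversion of E: 2ξ₁ + 1ξ₂ = 0.686 × 60.93 = 41.8 → ξ₂ = 25.47 kmol/h.
Outlet amounts (n = n₀ + Σ ν·ξ):
  E: 60.93 − 2(8.165) − 1(25.47) = 19.13
  D: 0 + 1(8.165) = 8.165
  F: 0 + 1(25.47) = 25.47
Total out = 19.13 + 8.165 + 25.47 = 52.77 kmol/h.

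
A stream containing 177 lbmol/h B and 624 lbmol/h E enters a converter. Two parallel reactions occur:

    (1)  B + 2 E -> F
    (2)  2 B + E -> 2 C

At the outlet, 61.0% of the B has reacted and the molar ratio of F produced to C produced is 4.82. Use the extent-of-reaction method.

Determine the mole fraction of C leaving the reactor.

0.0303

Conversion of B: B consumed = 0.61 × 177 = 108 lbmol/h = 1ξ₁ + 2ξ₂.
Selectivity: 1ξ₁ / (2ξ₂) = 4.82 → ξ₁ = 9.64 ξ₂.
Substitute: (1·9.64 + 2) ξ₂ = 108 → ξ₂ = 9.276 lbmol/h, ξ₁ = 89.42 lbmol/h.
Outlet amounts (n = n₀ + Σ ν·ξ):
  B: 177 − 1(89.42) − 2(9.276) = 69.03
  E: 624 − 2(89.42) − 1(9.276) = 435.9
  F: 0 + 1(89.42) = 89.42
  C: 0 + 2(9.276) = 18.55
Total out = 612.9 lbmol/h; y_C = 18.55 / 612.9 = 0.03027.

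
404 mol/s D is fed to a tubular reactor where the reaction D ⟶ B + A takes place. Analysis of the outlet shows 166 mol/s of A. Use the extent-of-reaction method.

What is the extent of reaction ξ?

ξ = 166 mol/s

For A: n = n₀ + 1ξ → 166 = 0 + 1ξ, giving ξ = 166 mol/s.
Outlet amounts (n = n₀ + ν ξ):
  D: 404 − 1(166) = 238
  B: 0 + 1(166) = 166
  A: 0 + 1(166) = 166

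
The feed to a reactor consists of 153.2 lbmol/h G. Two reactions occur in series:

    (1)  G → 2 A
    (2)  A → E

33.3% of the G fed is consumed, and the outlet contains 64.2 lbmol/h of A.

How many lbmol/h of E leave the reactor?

37.8 lbmol/h

Conversion of G: G consumed = 1ξ₁ = 0.333 × 153.2 → ξ₁ = 51.02 lbmol/h.
A balance: n_A = 0 + 2ξ₁ − 1ξ₂ = 64.2 → ξ₂ = (2·51.02 − 64.2)/1 = 37.83 lbmol/h.
Outlet amounts (n = n₀ + Σ ν·ξ):
  G: 153.2 − 1(51.02) = 102.2
  A: 0 + 2(51.02) − 1(37.83) = 64.2
  E: 0 + 1(37.83) = 37.83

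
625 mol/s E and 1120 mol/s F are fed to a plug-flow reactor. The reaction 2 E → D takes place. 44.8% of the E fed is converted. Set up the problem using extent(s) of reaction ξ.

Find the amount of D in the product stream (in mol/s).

140 mol/s

E reacted = 0.448 × 625 = 280 mol/s; ν_E = −2, so ξ = 280/2 = 140 mol/s.
Outlet amounts (n = n₀ + ν ξ):
  E: 625 − 2(140) = 345
  D: 0 + 1(140) = 140
  F: 1120 (inert)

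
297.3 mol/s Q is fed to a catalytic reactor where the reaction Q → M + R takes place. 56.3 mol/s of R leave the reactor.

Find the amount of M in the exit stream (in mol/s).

56.3 mol/s

For R: n = n₀ + 1ξ → 56.3 = 0 + 1ξ, giving ξ = 56.3 mol/s.
Outlet amounts (n = n₀ + ν ξ):
  Q: 297.3 − 1(56.3) = 241
  M: 0 + 1(56.3) = 56.3
  R: 0 + 1(56.3) = 56.3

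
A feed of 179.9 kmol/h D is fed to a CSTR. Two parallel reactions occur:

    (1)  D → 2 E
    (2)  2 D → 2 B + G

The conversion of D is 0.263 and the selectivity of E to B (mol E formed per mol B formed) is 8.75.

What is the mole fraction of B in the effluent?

0.0395

Conversion of D: D consumed = 0.263 × 179.9 = 47.31 kmol/h = 1ξ₁ + 2ξ₂.
Selectivity: 2ξ₁ / (2ξ₂) = 8.75 → ξ₁ = 8.75 ξ₂.
Substitute: (1·8.75 + 2) ξ₂ = 47.31 → ξ₂ = 4.401 kmol/h, ξ₁ = 38.51 kmol/h.
Outlet amounts (n = n₀ + Σ ν·ξ):
  D: 179.9 − 1(38.51) − 2(4.401) = 132.6
  E: 0 + 2(38.51) = 77.02
  B: 0 + 2(4.401) = 8.803
  G: 0 + 1(4.401) = 4.401
Total out = 222.8 kmol/h; y_B = 8.803 / 222.8 = 0.03951.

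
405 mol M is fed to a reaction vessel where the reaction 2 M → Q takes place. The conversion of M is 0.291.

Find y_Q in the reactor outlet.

M reacted = 0.291 × 405 = 117.9 mol; ν_M = −2, so ξ = 117.9/2 = 58.93 mol.
Outlet amounts (n = n₀ + ν ξ):
  M: 405 − 2(58.93) = 287.1
  Q: 0 + 1(58.93) = 58.93
Total out = 346.1 mol; y_Q = 58.93 / 346.1 = 0.1703.

0.17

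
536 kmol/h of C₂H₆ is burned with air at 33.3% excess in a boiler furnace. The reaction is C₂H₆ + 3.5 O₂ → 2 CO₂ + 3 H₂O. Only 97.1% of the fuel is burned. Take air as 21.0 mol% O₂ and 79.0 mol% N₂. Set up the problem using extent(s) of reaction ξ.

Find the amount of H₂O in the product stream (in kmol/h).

1560 kmol/h

Stoichiometric O₂ = 3.5 × 536 = 1876 kmol/h; O₂ fed = 1876 × 1.333 = 2501 kmol/h.
N₂ fed = 2501 × 79/21 = 9407 kmol/h.
Fuel reacted = 0.971 × 536 → ξ = 520.5 kmol/h.
Outlet (n = n₀ + ν ξ):
  C₂H₆: 536 − 1(520.5) = 15.54
  O₂: 2501 − 3.5(520.5) = 679.1
  N₂: 9407 (inert)
  CO₂: 0 + 2(520.5) = 1041
  H₂O: 0 + 3(520.5) = 1561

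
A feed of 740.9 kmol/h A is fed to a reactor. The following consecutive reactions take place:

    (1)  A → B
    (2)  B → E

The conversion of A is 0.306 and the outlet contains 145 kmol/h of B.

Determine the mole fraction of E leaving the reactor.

0.11

Conversion of A: A consumed = 1ξ₁ = 0.306 × 740.9 → ξ₁ = 226.7 kmol/h.
B balance: n_B = 0 + 1ξ₁ − 1ξ₂ = 145 → ξ₂ = (1·226.7 − 145)/1 = 81.72 kmol/h.
Outlet amounts (n = n₀ + Σ ν·ξ):
  A: 740.9 − 1(226.7) = 514.2
  B: 0 + 1(226.7) − 1(81.72) = 145
  E: 0 + 1(81.72) = 81.72
Total out = 740.9 kmol/h; y_E = 81.72 / 740.9 = 0.1103.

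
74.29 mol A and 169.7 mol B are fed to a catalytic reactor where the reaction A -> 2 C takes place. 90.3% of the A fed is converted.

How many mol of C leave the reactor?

134 mol

A reacted = 0.903 × 74.29 = 67.08 mol; ν_A = −1, so ξ = 67.08/1 = 67.08 mol.
Outlet amounts (n = n₀ + ν ξ):
  A: 74.29 − 1(67.08) = 7.206
  C: 0 + 2(67.08) = 134.2
  B: 169.7 (inert)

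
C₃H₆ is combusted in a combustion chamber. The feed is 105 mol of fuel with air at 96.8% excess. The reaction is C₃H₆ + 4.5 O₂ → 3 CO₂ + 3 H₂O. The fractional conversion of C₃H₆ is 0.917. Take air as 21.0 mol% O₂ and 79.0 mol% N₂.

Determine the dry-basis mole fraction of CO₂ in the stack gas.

Stoichiometric O₂ = 4.5 × 105 = 472.5 mol; O₂ fed = 472.5 × 1.968 = 929.9 mol.
N₂ fed = 929.9 × 79/21 = 3498 mol.
Fuel reacted = 0.917 × 105 → ξ = 96.29 mol.
Outlet (n = n₀ + ν ξ):
  C₃H₆: 105 − 1(96.29) = 8.715
  O₂: 929.9 − 4.5(96.29) = 496.6
  N₂: 3498 (inert)
  CO₂: 0 + 3(96.29) = 288.9
  H₂O: 0 + 3(96.29) = 288.9
Dry total = 4292 mol; y_CO₂ (dry) = 288.9 / 4292 = 0.0673.

0.0673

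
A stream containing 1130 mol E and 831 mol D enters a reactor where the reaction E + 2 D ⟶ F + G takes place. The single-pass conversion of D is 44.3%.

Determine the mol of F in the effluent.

184 mol

D reacted = 0.443 × 831 = 368.1 mol; ν_D = −2, so ξ = 368.1/2 = 184.1 mol.
Outlet amounts (n = n₀ + ν ξ):
  E: 1130 − 1(184.1) = 945.9
  D: 831 − 2(184.1) = 462.9
  F: 0 + 1(184.1) = 184.1
  G: 0 + 1(184.1) = 184.1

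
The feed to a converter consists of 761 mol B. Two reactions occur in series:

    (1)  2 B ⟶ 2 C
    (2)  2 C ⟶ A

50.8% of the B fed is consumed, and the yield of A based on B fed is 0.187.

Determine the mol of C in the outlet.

Conversion of B: B consumed = 2ξ₁ = 0.508 × 761 → ξ₁ = 193.3 mol.
Yield of A: 1ξ₂ / 761 = 0.187 → ξ₂ = 142.3 mol.
Outlet amounts (n = n₀ + Σ ν·ξ):
  B: 761 − 2(193.3) = 374.4
  C: 0 + 2(193.3) − 2(142.3) = 102
  A: 0 + 1(142.3) = 142.3

102 mol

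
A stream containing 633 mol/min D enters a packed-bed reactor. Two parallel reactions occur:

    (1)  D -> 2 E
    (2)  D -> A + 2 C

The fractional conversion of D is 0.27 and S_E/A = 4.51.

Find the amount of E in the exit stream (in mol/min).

237 mol/min

Conversion of D: D consumed = 0.27 × 633 = 170.9 mol/min = 1ξ₁ + 1ξ₂.
Selectivity: 2ξ₁ / (1ξ₂) = 4.51 → ξ₁ = 2.255 ξ₂.
Substitute: (1·2.255 + 1) ξ₂ = 170.9 → ξ₂ = 52.51 mol/min, ξ₁ = 118.4 mol/min.
Outlet amounts (n = n₀ + Σ ν·ξ):
  D: 633 − 1(118.4) − 1(52.51) = 462.1
  E: 0 + 2(118.4) = 236.8
  A: 0 + 1(52.51) = 52.51
  C: 0 + 2(52.51) = 105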